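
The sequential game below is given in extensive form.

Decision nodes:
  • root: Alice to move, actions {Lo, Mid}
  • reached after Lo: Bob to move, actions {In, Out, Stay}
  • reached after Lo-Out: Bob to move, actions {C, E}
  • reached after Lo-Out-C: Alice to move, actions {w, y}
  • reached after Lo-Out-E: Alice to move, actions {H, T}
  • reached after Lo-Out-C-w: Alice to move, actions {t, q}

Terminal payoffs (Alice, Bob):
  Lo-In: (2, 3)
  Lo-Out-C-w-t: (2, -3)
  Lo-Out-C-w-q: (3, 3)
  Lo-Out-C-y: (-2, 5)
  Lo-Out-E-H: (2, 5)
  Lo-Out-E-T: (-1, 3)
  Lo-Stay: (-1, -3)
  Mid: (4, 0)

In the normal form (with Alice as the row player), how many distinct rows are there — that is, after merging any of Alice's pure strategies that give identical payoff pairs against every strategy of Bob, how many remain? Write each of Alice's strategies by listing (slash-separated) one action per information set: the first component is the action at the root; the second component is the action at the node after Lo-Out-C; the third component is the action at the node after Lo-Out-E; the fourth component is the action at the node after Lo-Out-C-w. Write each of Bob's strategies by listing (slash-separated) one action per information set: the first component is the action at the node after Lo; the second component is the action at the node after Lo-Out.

Alice has 16 pure strategies: Lo/w/H/t, Lo/w/H/q, Lo/w/T/t, Lo/w/T/q, Lo/y/H/t, Lo/y/H/q, Lo/y/T/t, Lo/y/T/q, Mid/w/H/t, Mid/w/H/q, Mid/w/T/t, Mid/w/T/q, Mid/y/H/t, Mid/y/H/q, Mid/y/T/t, Mid/y/T/q. Columns: In/C, In/E, Out/C, Out/E, Stay/C, Stay/E.
{Lo/w/H/t} → row (2,3) (2,3) (2,-3) (2,5) (-1,-3) (-1,-3)
{Lo/w/H/q} → row (2,3) (2,3) (3,3) (2,5) (-1,-3) (-1,-3)
{Lo/w/T/t} → row (2,3) (2,3) (2,-3) (-1,3) (-1,-3) (-1,-3)
{Lo/w/T/q} → row (2,3) (2,3) (3,3) (-1,3) (-1,-3) (-1,-3)
{Lo/y/H/t, Lo/y/H/q} → row (2,3) (2,3) (-2,5) (2,5) (-1,-3) (-1,-3)
{Lo/y/T/t, Lo/y/T/q} → row (2,3) (2,3) (-2,5) (-1,3) (-1,-3) (-1,-3)
{Mid/w/H/t, Mid/w/H/q, Mid/w/T/t, Mid/w/T/q, Mid/y/H/t, Mid/y/H/q, Mid/y/T/t, Mid/y/T/q} → row (4,0) (4,0) (4,0) (4,0) (4,0) (4,0)
That's 7 distinct rows out of 16 strategies.

7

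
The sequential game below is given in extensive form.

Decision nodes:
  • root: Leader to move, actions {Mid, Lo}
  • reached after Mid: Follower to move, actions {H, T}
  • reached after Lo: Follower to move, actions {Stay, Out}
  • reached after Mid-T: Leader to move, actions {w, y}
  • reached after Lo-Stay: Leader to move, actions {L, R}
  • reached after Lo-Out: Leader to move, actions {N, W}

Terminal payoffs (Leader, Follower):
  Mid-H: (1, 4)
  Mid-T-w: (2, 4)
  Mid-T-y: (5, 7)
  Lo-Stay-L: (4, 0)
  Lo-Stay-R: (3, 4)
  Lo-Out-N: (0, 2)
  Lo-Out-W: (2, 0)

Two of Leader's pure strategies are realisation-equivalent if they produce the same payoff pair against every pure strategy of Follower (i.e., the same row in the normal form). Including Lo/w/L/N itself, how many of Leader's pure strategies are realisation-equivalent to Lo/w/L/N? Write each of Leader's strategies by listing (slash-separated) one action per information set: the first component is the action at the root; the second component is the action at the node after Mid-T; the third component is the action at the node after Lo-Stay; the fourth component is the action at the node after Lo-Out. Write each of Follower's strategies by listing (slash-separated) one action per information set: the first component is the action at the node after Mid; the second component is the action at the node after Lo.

2

Row for Lo/w/L/N (columns H/Stay, H/Out, T/Stay, T/Out): (4,0) (0,2) (4,0) (0,2).
Under Lo/w/L/N, Leader's choice at the node after Mid-T can never be reached regardless of what Follower does, so varying those choices leaves every outcome unchanged.
Holding the reachable choices fixed and varying the unreachable one freely already gives 2 equivalent strategies.
No other strategy reproduces this row, so those 2 are the full class: Lo/w/L/N, Lo/y/L/N.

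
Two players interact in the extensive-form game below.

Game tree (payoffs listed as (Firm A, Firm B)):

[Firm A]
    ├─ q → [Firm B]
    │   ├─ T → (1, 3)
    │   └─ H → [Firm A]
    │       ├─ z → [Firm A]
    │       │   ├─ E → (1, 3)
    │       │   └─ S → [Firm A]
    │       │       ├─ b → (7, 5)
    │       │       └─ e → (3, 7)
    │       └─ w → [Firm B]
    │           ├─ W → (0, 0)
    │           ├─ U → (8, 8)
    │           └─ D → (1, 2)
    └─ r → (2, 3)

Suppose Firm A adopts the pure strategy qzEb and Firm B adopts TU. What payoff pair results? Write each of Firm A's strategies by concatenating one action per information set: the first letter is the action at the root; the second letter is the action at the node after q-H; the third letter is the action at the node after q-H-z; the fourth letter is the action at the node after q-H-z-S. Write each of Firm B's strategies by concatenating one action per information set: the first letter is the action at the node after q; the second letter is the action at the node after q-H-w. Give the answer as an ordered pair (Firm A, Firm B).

Trace the play path from the root:
  Firm A plays q
  Firm B plays T at [q]
→ terminal payoff (1, 3).
(Firm A's choice at the node after q-H is never reached on this path, so it doesn't affect the outcome.)

(1, 3)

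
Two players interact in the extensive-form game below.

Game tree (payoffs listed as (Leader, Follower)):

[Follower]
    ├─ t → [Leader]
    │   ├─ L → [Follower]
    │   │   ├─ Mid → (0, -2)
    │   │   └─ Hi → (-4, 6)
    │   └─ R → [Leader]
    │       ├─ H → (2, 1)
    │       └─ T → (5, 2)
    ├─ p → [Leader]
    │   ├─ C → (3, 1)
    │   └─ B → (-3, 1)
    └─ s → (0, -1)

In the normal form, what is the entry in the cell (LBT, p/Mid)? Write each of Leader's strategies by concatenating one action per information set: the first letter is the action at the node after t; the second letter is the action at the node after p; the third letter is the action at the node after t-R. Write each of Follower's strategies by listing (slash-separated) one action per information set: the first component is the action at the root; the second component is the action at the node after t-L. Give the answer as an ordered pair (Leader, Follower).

(-3, 1)

Trace the play path from the root:
  Follower plays p
  Leader plays B at [p]
→ terminal payoff (-3, 1).
(Leader's choice at the node after t is never reached on this path, so it doesn't affect the outcome.)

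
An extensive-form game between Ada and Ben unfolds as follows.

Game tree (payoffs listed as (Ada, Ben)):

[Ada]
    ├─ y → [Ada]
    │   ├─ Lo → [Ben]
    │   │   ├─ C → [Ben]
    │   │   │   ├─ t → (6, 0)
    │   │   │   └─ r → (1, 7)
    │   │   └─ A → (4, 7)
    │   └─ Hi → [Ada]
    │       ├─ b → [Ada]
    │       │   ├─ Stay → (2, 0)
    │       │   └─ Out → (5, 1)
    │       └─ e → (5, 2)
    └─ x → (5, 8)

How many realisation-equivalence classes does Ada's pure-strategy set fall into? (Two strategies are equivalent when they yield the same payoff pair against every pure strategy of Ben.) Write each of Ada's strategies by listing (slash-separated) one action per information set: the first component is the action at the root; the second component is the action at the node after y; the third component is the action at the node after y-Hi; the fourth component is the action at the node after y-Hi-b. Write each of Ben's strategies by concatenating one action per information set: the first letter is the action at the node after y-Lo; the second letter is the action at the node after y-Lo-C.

5

Ada has 16 pure strategies: y/Lo/b/Stay, y/Lo/b/Out, y/Lo/e/Stay, y/Lo/e/Out, y/Hi/b/Stay, y/Hi/b/Out, y/Hi/e/Stay, y/Hi/e/Out, x/Lo/b/Stay, x/Lo/b/Out, x/Lo/e/Stay, x/Lo/e/Out, x/Hi/b/Stay, x/Hi/b/Out, x/Hi/e/Stay, x/Hi/e/Out. Columns: Ct, Cr, At, Ar.
{y/Lo/b/Stay, y/Lo/b/Out, y/Lo/e/Stay, y/Lo/e/Out} → row (6,0) (1,7) (4,7) (4,7)
{y/Hi/b/Stay} → row (2,0) (2,0) (2,0) (2,0)
{y/Hi/b/Out} → row (5,1) (5,1) (5,1) (5,1)
{y/Hi/e/Stay, y/Hi/e/Out} → row (5,2) (5,2) (5,2) (5,2)
{x/Lo/b/Stay, x/Lo/b/Out, x/Lo/e/Stay, x/Lo/e/Out, x/Hi/b/Stay, x/Hi/b/Out, x/Hi/e/Stay, x/Hi/e/Out} → row (5,8) (5,8) (5,8) (5,8)
That's 5 distinct rows out of 16 strategies.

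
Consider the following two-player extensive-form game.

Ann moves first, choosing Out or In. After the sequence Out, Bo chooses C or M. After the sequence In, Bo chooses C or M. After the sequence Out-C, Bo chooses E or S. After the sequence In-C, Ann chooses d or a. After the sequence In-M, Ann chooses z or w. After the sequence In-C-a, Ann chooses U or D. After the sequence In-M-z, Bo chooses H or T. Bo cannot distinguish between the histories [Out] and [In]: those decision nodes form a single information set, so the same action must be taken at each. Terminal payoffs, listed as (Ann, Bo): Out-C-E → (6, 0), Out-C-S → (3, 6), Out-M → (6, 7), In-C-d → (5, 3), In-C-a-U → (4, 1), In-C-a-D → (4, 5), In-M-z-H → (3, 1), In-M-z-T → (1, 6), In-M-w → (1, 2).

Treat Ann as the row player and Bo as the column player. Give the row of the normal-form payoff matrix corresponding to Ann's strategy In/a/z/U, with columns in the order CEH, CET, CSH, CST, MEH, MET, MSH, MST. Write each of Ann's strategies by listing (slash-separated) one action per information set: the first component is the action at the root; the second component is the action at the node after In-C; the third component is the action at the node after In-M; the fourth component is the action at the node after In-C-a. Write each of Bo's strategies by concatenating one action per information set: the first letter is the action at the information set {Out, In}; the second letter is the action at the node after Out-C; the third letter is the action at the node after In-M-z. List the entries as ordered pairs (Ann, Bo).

vs CEH: Ann plays In → Bo plays C at [In] → Ann plays a at [In-C] → Ann plays U at [In-C-a] → (4, 1)
vs CET: Ann plays In → Bo plays C at [In] → Ann plays a at [In-C] → Ann plays U at [In-C-a] → (4, 1)
vs CSH: Ann plays In → Bo plays C at [In] → Ann plays a at [In-C] → Ann plays U at [In-C-a] → (4, 1)
vs CST: Ann plays In → Bo plays C at [In] → Ann plays a at [In-C] → Ann plays U at [In-C-a] → (4, 1)
vs MEH: Ann plays In → Bo plays M at [In] → Ann plays z at [In-M] → Bo plays H at [In-M-z] → (3, 1)
vs MET: Ann plays In → Bo plays M at [In] → Ann plays z at [In-M] → Bo plays T at [In-M-z] → (1, 6)
vs MSH: Ann plays In → Bo plays M at [In] → Ann plays z at [In-M] → Bo plays H at [In-M-z] → (3, 1)
vs MST: Ann plays In → Bo plays M at [In] → Ann plays z at [In-M] → Bo plays T at [In-M-z] → (1, 6)

(4,1) (4,1) (4,1) (4,1) (3,1) (1,6) (3,1) (1,6)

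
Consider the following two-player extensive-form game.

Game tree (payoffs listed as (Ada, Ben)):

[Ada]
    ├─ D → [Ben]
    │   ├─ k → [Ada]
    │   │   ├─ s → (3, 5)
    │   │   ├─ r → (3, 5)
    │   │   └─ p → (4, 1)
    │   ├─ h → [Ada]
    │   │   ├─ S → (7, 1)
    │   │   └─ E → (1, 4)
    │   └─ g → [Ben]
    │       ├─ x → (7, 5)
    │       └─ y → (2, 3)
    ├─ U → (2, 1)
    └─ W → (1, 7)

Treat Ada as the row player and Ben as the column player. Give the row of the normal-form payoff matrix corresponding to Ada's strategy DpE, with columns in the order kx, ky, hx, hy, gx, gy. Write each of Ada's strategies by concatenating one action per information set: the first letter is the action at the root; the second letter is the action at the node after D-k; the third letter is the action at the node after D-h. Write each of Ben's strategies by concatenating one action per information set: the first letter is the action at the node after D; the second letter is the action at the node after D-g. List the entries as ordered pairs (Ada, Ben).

vs kx: Ada plays D → Ben plays k at [D] → Ada plays p at [D-k] → (4, 1)
vs ky: Ada plays D → Ben plays k at [D] → Ada plays p at [D-k] → (4, 1)
vs hx: Ada plays D → Ben plays h at [D] → Ada plays E at [D-h] → (1, 4)
vs hy: Ada plays D → Ben plays h at [D] → Ada plays E at [D-h] → (1, 4)
vs gx: Ada plays D → Ben plays g at [D] → Ben plays x at [D-g] → (7, 5)
vs gy: Ada plays D → Ben plays g at [D] → Ben plays y at [D-g] → (2, 3)

(4,1) (4,1) (1,4) (1,4) (7,5) (2,3)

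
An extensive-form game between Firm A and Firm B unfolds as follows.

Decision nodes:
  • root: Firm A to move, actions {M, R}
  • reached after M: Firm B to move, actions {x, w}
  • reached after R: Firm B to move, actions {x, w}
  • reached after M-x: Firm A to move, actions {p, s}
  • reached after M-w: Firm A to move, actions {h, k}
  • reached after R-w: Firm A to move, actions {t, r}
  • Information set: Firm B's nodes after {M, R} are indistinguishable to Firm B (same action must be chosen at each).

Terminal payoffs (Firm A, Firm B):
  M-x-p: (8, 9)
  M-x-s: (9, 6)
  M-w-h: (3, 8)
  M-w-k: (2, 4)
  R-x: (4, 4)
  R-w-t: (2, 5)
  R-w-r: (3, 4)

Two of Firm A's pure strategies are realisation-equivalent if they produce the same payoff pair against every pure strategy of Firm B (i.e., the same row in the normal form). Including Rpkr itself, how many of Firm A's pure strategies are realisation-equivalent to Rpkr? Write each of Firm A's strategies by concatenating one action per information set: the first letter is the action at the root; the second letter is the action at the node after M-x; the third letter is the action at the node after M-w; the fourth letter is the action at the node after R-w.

4

Row for Rpkr (columns x, w): (4,4) (3,4).
Under Rpkr, Firm A's choice at the node after M-x and at the node after M-w can never be reached regardless of what Firm B does, so varying those choices leaves every outcome unchanged.
Holding the reachable choices fixed and varying the unreachable ones freely already gives 2 × 2 = 4 equivalent strategies.
No other strategy reproduces this row, so those 4 are the full class: Rphr, Rpkr, Rshr, Rskr.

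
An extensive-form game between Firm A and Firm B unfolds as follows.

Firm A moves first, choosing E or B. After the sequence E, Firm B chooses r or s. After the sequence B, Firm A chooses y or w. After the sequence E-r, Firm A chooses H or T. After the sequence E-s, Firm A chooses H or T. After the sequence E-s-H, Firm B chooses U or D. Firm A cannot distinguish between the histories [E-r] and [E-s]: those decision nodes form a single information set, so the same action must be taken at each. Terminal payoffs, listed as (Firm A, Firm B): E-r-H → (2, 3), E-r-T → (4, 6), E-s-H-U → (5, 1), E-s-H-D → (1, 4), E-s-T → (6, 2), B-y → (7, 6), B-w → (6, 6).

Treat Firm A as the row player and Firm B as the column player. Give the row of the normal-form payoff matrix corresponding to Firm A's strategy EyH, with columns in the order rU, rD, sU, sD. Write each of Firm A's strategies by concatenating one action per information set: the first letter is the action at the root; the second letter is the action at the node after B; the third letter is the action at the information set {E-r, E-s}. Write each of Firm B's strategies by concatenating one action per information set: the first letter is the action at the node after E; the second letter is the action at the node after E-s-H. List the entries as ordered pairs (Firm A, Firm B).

vs rU: Firm A plays E → Firm B plays r at [E] → Firm A plays H at [E-r] → (2, 3)
vs rD: Firm A plays E → Firm B plays r at [E] → Firm A plays H at [E-r] → (2, 3)
vs sU: Firm A plays E → Firm B plays s at [E] → Firm A plays H at [E-s] → Firm B plays U at [E-s-H] → (5, 1)
vs sD: Firm A plays E → Firm B plays s at [E] → Firm A plays H at [E-s] → Firm B plays D at [E-s-H] → (1, 4)

(2,3) (2,3) (5,1) (1,4)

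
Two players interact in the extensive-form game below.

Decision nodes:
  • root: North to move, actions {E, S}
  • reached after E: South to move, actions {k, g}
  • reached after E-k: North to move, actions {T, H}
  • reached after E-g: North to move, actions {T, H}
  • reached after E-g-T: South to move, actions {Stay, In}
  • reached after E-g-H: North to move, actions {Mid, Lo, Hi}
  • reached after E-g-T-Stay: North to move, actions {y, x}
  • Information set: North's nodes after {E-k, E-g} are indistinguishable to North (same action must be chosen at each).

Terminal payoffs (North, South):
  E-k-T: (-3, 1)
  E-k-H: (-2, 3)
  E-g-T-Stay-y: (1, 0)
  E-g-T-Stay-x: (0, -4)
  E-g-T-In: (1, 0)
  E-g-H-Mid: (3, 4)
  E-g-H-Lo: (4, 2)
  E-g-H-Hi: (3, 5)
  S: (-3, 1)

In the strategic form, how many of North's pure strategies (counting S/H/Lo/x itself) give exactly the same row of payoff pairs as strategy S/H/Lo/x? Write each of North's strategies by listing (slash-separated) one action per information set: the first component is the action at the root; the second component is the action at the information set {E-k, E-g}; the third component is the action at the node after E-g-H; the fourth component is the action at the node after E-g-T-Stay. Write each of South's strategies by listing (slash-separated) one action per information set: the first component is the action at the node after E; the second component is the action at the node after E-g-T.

Row for S/H/Lo/x (columns k/Stay, k/In, g/Stay, g/In): (-3,1) (-3,1) (-3,1) (-3,1).
Under S/H/Lo/x, North's choice at the information set {E-k, E-g} and at the node after E-g-H and at the node after E-g-T-Stay can never be reached regardless of what South does, so varying those choices leaves every outcome unchanged.
Holding the reachable choices fixed and varying the unreachable ones freely already gives 2 × 3 × 2 = 12 equivalent strategies.
No other strategy reproduces this row, so those 12 are the full class: S/T/Mid/y, S/T/Mid/x, S/T/Lo/y, S/T/Lo/x, S/T/Hi/y, S/T/Hi/x, S/H/Mid/y, S/H/Mid/x, S/H/Lo/y, S/H/Lo/x, S/H/Hi/y, S/H/Hi/x.

12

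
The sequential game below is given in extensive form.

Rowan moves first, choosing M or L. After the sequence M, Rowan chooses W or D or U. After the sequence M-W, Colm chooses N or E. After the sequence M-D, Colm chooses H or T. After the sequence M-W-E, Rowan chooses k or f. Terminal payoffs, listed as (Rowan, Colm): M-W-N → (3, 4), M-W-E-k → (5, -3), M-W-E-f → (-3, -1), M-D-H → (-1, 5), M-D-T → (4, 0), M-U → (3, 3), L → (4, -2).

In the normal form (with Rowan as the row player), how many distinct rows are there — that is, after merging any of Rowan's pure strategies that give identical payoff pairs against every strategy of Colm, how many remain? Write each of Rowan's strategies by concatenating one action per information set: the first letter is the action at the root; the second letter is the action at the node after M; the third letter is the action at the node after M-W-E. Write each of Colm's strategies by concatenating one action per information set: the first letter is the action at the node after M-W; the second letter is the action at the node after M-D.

Rowan has 12 pure strategies: MWk, MWf, MDk, MDf, MUk, MUf, LWk, LWf, LDk, LDf, LUk, LUf. Columns: NH, NT, EH, ET.
{MWk} → row (3,4) (3,4) (5,-3) (5,-3)
{MWf} → row (3,4) (3,4) (-3,-1) (-3,-1)
{MDk, MDf} → row (-1,5) (4,0) (-1,5) (4,0)
{MUk, MUf} → row (3,3) (3,3) (3,3) (3,3)
{LWk, LWf, LDk, LDf, LUk, LUf} → row (4,-2) (4,-2) (4,-2) (4,-2)
That's 5 distinct rows out of 12 strategies.

5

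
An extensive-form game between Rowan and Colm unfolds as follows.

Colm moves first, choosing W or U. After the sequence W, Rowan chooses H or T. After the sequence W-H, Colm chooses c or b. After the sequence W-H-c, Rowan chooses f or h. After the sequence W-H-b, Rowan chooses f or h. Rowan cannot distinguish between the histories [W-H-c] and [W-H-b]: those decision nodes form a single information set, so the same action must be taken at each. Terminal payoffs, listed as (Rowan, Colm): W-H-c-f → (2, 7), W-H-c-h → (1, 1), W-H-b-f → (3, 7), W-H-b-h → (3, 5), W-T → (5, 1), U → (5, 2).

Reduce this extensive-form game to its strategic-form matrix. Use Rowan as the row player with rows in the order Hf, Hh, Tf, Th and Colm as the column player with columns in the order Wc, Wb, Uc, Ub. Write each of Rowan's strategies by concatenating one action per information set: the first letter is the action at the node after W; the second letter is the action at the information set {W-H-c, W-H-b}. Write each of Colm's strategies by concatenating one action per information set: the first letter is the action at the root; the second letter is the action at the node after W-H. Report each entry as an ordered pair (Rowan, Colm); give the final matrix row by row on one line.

           Wc       Wb       Uc       Ub
  Hf    (2,7)    (3,7)    (5,2)    (5,2)
  Hh    (1,1)    (3,5)    (5,2)    (5,2)
  Tf    (5,1)    (5,1)    (5,2)    (5,2)
  Th    (5,1)    (5,1)    (5,2)    (5,2)

Hf: (2,7) (3,7) (5,2) (5,2) | Hh: (1,1) (3,5) (5,2) (5,2) | Tf: (5,1) (5,1) (5,2) (5,2) | Th: (5,1) (5,1) (5,2) (5,2)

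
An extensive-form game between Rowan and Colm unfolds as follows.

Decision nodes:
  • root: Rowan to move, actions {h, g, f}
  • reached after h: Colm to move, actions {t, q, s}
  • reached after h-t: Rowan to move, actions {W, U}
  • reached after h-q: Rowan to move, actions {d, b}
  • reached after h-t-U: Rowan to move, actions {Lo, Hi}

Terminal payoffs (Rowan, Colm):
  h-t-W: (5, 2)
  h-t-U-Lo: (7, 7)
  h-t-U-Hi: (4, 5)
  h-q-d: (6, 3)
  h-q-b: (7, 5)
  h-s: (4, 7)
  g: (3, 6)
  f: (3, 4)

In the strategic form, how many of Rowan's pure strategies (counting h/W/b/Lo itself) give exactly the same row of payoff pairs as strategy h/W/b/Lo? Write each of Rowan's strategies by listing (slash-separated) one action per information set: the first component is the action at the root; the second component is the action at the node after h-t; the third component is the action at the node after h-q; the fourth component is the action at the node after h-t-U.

Row for h/W/b/Lo (columns t, q, s): (5,2) (7,5) (4,7).
Under h/W/b/Lo, Rowan's choice at the node after h-t-U can never be reached regardless of what Colm does, so varying those choices leaves every outcome unchanged.
Holding the reachable choices fixed and varying the unreachable one freely already gives 2 equivalent strategies.
No other strategy reproduces this row, so those 2 are the full class: h/W/b/Lo, h/W/b/Hi.

2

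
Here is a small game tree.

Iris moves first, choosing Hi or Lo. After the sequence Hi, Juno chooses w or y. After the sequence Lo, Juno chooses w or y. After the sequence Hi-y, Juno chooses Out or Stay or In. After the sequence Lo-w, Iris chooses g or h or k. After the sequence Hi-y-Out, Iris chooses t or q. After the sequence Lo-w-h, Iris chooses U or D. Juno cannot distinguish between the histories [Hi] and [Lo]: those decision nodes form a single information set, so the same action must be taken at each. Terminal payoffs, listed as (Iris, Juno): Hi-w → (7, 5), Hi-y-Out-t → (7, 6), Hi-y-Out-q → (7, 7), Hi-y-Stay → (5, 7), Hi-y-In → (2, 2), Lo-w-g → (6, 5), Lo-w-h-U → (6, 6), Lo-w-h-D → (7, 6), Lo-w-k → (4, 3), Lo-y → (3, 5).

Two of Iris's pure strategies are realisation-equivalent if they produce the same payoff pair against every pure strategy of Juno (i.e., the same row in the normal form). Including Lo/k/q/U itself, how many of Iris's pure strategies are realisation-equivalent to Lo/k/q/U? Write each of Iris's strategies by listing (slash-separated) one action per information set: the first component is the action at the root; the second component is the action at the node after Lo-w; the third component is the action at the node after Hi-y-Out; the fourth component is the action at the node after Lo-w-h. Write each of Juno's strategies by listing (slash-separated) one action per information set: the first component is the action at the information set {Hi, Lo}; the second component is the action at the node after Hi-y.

4

Row for Lo/k/q/U (columns w/Out, w/Stay, w/In, y/Out, y/Stay, y/In): (4,3) (4,3) (4,3) (3,5) (3,5) (3,5).
Under Lo/k/q/U, Iris's choice at the node after Hi-y-Out and at the node after Lo-w-h can never be reached regardless of what Juno does, so varying those choices leaves every outcome unchanged.
Holding the reachable choices fixed and varying the unreachable ones freely already gives 2 × 2 = 4 equivalent strategies.
No other strategy reproduces this row, so those 4 are the full class: Lo/k/t/U, Lo/k/t/D, Lo/k/q/U, Lo/k/q/D.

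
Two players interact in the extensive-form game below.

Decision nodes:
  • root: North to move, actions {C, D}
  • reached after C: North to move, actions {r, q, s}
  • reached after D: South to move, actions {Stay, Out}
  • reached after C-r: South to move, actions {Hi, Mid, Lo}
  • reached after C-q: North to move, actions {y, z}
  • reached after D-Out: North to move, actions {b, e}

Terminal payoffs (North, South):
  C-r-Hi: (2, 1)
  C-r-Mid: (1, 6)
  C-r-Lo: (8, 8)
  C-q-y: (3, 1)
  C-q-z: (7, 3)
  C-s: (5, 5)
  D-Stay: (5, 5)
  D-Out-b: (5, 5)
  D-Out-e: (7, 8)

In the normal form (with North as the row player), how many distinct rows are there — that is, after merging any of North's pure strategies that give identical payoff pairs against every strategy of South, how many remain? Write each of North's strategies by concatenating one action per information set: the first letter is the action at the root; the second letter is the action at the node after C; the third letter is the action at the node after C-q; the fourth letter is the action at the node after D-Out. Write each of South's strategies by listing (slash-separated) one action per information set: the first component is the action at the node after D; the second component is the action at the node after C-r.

North has 24 pure strategies: Cryb, Crye, Crzb, Crze, Cqyb, Cqye, Cqzb, Cqze, Csyb, Csye, Cszb, Csze, Dryb, Drye, Drzb, Drze, Dqyb, Dqye, Dqzb, Dqze, Dsyb, Dsye, Dszb, Dsze. Columns: Stay/Hi, Stay/Mid, Stay/Lo, Out/Hi, Out/Mid, Out/Lo.
{Cryb, Crye, Crzb, Crze} → row (2,1) (1,6) (8,8) (2,1) (1,6) (8,8)
{Cqyb, Cqye} → row (3,1) (3,1) (3,1) (3,1) (3,1) (3,1)
{Cqzb, Cqze} → row (7,3) (7,3) (7,3) (7,3) (7,3) (7,3)
{Csyb, Csye, Cszb, Csze, Dryb, Drzb, Dqyb, Dqzb, Dsyb, Dszb} → row (5,5) (5,5) (5,5) (5,5) (5,5) (5,5)
{Drye, Drze, Dqye, Dqze, Dsye, Dsze} → row (5,5) (5,5) (5,5) (7,8) (7,8) (7,8)
That's 5 distinct rows out of 24 strategies.

5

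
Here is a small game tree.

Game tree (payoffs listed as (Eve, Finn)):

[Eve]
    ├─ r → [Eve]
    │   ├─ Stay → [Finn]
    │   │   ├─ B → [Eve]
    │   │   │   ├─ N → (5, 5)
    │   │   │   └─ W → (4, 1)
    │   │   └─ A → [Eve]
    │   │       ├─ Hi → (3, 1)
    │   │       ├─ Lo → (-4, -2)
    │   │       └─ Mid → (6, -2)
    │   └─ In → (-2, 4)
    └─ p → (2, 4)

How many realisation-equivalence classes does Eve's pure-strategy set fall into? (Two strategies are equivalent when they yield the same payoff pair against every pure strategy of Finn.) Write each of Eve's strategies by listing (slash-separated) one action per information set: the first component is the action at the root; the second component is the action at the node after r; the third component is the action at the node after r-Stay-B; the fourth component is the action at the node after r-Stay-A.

Eve has 24 pure strategies: r/Stay/N/Hi, r/Stay/N/Lo, r/Stay/N/Mid, r/Stay/W/Hi, r/Stay/W/Lo, r/Stay/W/Mid, r/In/N/Hi, r/In/N/Lo, r/In/N/Mid, r/In/W/Hi, r/In/W/Lo, r/In/W/Mid, p/Stay/N/Hi, p/Stay/N/Lo, p/Stay/N/Mid, p/Stay/W/Hi, p/Stay/W/Lo, p/Stay/W/Mid, p/In/N/Hi, p/In/N/Lo, p/In/N/Mid, p/In/W/Hi, p/In/W/Lo, p/In/W/Mid. Columns: B, A.
{r/Stay/N/Hi} → row (5,5) (3,1)
{r/Stay/N/Lo} → row (5,5) (-4,-2)
{r/Stay/N/Mid} → row (5,5) (6,-2)
{r/Stay/W/Hi} → row (4,1) (3,1)
{r/Stay/W/Lo} → row (4,1) (-4,-2)
{r/Stay/W/Mid} → row (4,1) (6,-2)
{r/In/N/Hi, r/In/N/Lo, r/In/N/Mid, r/In/W/Hi, r/In/W/Lo, r/In/W/Mid} → row (-2,4) (-2,4)
{p/Stay/N/Hi, p/Stay/N/Lo, p/Stay/N/Mid, p/Stay/W/Hi, p/Stay/W/Lo, p/Stay/W/Mid, p/In/N/Hi, p/In/N/Lo, p/In/N/Mid, p/In/W/Hi, p/In/W/Lo, p/In/W/Mid} → row (2,4) (2,4)
That's 8 distinct rows out of 24 strategies.

8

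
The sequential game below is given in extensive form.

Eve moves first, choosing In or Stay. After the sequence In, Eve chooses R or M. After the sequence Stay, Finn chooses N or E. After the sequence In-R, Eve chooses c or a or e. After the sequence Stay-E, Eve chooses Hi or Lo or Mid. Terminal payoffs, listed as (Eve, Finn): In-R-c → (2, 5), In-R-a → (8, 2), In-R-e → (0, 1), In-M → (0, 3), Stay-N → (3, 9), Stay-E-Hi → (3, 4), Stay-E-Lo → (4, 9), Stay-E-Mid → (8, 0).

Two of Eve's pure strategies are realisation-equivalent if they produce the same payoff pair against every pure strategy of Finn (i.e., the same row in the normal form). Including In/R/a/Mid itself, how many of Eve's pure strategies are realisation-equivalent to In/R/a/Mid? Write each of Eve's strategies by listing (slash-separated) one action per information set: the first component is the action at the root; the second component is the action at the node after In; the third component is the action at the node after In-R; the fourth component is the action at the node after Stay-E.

Row for In/R/a/Mid (columns N, E): (8,2) (8,2).
Under In/R/a/Mid, Eve's choice at the node after Stay-E can never be reached regardless of what Finn does, so varying those choices leaves every outcome unchanged.
Holding the reachable choices fixed and varying the unreachable one freely already gives 3 equivalent strategies.
No other strategy reproduces this row, so those 3 are the full class: In/R/a/Hi, In/R/a/Lo, In/R/a/Mid.

3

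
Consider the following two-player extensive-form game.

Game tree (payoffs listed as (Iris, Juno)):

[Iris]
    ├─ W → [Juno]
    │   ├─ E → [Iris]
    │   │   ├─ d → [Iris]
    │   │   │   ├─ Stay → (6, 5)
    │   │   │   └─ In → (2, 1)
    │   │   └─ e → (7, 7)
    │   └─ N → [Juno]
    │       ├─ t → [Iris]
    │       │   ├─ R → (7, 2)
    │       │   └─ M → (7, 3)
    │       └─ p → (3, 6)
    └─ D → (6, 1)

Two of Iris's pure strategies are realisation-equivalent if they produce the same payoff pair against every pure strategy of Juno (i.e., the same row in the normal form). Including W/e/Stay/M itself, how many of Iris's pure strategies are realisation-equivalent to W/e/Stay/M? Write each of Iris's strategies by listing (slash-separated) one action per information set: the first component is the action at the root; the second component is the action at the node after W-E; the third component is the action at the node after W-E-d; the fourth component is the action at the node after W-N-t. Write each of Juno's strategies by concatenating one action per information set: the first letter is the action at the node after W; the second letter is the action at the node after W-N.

2

Row for W/e/Stay/M (columns Et, Ep, Nt, Np): (7,7) (7,7) (7,3) (3,6).
Under W/e/Stay/M, Iris's choice at the node after W-E-d can never be reached regardless of what Juno does, so varying those choices leaves every outcome unchanged.
Holding the reachable choices fixed and varying the unreachable one freely already gives 2 equivalent strategies.
No other strategy reproduces this row, so those 2 are the full class: W/e/Stay/M, W/e/In/M.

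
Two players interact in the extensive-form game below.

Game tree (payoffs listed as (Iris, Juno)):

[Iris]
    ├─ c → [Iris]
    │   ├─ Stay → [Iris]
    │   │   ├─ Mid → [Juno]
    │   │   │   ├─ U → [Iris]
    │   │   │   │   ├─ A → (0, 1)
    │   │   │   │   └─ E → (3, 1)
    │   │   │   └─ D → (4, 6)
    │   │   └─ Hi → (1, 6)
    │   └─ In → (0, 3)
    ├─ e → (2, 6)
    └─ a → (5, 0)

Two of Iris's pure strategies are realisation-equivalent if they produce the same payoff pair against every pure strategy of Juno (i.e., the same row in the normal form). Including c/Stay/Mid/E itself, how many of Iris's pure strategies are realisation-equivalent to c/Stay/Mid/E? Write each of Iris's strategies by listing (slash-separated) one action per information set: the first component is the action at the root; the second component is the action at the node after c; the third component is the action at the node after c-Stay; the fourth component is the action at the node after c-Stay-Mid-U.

Row for c/Stay/Mid/E (columns U, D): (3,1) (4,6).
Every one of Iris's information sets is on the play path for some reply by Juno when Iris follows c/Stay/Mid/E.
Changing the action at any of them therefore changes at least one column, so only c/Stay/Mid/E itself gives this row.

1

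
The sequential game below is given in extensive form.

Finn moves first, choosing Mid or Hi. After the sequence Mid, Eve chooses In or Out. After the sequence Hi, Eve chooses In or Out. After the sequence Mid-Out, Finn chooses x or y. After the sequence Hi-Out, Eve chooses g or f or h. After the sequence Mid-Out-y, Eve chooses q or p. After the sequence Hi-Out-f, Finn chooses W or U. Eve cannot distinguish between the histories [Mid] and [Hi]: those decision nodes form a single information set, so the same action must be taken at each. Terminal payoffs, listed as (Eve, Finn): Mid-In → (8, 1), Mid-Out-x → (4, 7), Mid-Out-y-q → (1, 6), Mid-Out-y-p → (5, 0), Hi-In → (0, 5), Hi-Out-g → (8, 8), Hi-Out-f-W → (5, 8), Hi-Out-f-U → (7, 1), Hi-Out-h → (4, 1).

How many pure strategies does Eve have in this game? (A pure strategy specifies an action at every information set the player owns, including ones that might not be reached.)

Eve owns the information set {Mid, Hi} with actions {In, Out} — two choices.
Eve owns the node after Hi-Out with actions {g, f, h} — three choices.
Eve owns the node after Mid-Out-y with actions {q, p} — two choices.
A pure strategy fixes one action at each information set independently, so the count is the product 2 × 3 × 2 = 12.

12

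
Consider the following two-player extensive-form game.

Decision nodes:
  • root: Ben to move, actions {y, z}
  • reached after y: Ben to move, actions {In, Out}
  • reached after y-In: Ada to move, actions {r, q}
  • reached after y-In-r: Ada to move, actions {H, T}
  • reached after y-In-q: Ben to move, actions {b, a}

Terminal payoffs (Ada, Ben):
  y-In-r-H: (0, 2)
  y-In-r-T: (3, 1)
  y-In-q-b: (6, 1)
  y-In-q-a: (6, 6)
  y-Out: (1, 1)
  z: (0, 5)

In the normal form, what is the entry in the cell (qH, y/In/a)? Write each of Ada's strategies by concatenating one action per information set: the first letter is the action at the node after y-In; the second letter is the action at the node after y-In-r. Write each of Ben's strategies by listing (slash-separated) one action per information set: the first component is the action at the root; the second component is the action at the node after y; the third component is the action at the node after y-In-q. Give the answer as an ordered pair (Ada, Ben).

Trace the play path from the root:
  Ben plays y
  Ben plays In at [y]
  Ada plays q at [y-In]
  Ben plays a at [y-In-q]
→ terminal payoff (6, 6).
(Ada's choice at the node after y-In-r is never reached on this path, so it doesn't affect the outcome.)

(6, 6)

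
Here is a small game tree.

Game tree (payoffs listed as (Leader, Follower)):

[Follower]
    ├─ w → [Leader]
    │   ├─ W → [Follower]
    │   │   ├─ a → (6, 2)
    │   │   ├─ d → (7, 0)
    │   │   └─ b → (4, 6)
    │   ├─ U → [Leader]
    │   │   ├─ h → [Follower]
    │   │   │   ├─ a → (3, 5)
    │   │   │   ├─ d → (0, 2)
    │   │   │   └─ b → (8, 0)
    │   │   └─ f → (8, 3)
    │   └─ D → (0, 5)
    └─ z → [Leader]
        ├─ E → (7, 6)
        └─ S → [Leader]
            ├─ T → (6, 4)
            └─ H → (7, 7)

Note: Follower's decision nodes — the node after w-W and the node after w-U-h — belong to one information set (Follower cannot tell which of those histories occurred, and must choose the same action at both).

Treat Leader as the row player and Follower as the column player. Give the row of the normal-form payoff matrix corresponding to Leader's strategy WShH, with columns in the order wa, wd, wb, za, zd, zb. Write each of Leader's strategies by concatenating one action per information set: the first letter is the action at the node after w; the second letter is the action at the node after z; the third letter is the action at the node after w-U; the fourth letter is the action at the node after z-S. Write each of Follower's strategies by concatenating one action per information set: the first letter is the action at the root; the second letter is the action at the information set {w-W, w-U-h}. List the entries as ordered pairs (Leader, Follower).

(6,2) (7,0) (4,6) (7,7) (7,7) (7,7)

vs wa: Follower plays w → Leader plays W at [w] → Follower plays a at [w-W] → (6, 2)
vs wd: Follower plays w → Leader plays W at [w] → Follower plays d at [w-W] → (7, 0)
vs wb: Follower plays w → Leader plays W at [w] → Follower plays b at [w-W] → (4, 6)
vs za: Follower plays z → Leader plays S at [z] → Leader plays H at [z-S] → (7, 7)
vs zd: Follower plays z → Leader plays S at [z] → Leader plays H at [z-S] → (7, 7)
vs zb: Follower plays z → Leader plays S at [z] → Leader plays H at [z-S] → (7, 7)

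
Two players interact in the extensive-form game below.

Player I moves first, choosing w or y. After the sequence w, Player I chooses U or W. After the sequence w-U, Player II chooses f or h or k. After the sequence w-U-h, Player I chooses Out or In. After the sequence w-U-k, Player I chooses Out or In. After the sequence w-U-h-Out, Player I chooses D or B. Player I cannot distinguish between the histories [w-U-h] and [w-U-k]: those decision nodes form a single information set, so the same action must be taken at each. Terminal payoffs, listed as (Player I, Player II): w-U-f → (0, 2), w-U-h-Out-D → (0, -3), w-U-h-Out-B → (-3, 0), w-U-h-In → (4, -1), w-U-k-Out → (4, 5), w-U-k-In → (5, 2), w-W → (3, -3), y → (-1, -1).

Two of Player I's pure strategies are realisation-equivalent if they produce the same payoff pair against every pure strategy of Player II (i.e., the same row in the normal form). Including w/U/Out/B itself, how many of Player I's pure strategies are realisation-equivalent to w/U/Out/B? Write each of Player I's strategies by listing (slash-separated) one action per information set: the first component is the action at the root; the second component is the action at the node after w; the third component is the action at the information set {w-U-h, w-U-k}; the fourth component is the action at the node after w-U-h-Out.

1

Row for w/U/Out/B (columns f, h, k): (0,2) (-3,0) (4,5).
Every one of Player I's information sets is on the play path for some reply by Player II when Player I follows w/U/Out/B.
Changing the action at any of them therefore changes at least one column, so only w/U/Out/B itself gives this row.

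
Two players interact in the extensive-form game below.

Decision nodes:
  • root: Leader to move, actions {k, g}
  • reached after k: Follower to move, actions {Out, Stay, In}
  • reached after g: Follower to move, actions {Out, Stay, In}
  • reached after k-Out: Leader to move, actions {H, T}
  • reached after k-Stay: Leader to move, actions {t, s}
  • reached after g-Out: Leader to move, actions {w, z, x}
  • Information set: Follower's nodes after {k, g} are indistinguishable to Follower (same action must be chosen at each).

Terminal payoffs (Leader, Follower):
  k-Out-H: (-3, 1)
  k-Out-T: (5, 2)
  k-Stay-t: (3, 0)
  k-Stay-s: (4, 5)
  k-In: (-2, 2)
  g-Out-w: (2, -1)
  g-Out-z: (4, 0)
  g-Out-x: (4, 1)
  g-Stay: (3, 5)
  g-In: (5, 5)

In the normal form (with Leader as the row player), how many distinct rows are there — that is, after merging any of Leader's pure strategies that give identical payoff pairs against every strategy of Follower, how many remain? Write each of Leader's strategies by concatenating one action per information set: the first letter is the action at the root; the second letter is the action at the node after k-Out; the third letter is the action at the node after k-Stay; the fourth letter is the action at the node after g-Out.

Leader has 24 pure strategies: kHtw, kHtz, kHtx, kHsw, kHsz, kHsx, kTtw, kTtz, kTtx, kTsw, kTsz, kTsx, gHtw, gHtz, gHtx, gHsw, gHsz, gHsx, gTtw, gTtz, gTtx, gTsw, gTsz, gTsx. Columns: Out, Stay, In.
{kHtw, kHtz, kHtx} → row (-3,1) (3,0) (-2,2)
{kHsw, kHsz, kHsx} → row (-3,1) (4,5) (-2,2)
{kTtw, kTtz, kTtx} → row (5,2) (3,0) (-2,2)
{kTsw, kTsz, kTsx} → row (5,2) (4,5) (-2,2)
{gHtw, gHsw, gTtw, gTsw} → row (2,-1) (3,5) (5,5)
{gHtz, gHsz, gTtz, gTsz} → row (4,0) (3,5) (5,5)
{gHtx, gHsx, gTtx, gTsx} → row (4,1) (3,5) (5,5)
That's 7 distinct rows out of 24 strategies.

7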